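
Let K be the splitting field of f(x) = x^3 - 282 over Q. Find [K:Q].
[K:Q] = 6

x^3 - 282 has one real root r = 282^(1/3) and two complex roots r*zeta_3, r*zeta_3^2 where zeta_3 = e^(2*pi*i/3). The splitting field is Q(r, zeta_3). [Q(r):Q] = 3 and [Q(zeta_3):Q] = 2 with gcd = 1, so [Q(r, zeta_3):Q] = 3 * 2 = 6.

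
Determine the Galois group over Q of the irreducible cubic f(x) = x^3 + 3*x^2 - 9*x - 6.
Gal(K/Q) = S_3 (symmetric group of order 6)

Compute the discriminant of x^3 + (3)*x^2 + (-9)*x + (-6): Δ = 6237. Since Δ is not a rational square, the Galois group is not contained in A_3; it must be the full S_3 (irreducibility of the cubic rules out anything smaller).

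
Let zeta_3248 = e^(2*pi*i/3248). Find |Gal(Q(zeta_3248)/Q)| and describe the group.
|Gal(Q(zeta_3248)/Q)| = phi(3248) = 1344; group ≅ (Z/3248Z)^* ≅ Z/2Z × Z/4Z × Z/6Z × Z/28Z

The n-th cyclotomic polynomial Φ_3248(x) is the minimal polynomial of zeta_3248 over Q and has degree phi(3248) = 1344. So Q(zeta_3248) is a degree-1344 Galois extension with Galois group (Z/3248Z)^*. By CRT, (Z/3248Z)^* ≅ (Z/16Z)^* × (Z/7Z)^* × (Z/29Z)^*. Each prime-power unit group is (Z/16Z)^* ≅ Z/2Z × Z/4Z; (Z/7Z)^* ≅ Z/6Z; (Z/29Z)^* ≅ Z/28Z. Hence Gal(Q(zeta_3248)/Q) ≅ Z/2Z × Z/4Z × Z/6Z × Z/28Z.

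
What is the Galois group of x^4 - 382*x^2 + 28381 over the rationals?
Gal(K/Q) = V_4 (Klein four-group, Z/2Z × Z/2Z)

f factors as (x^2 - 281)(x^2 - 101), so the splitting field is K = Q(sqrt(281), sqrt(101)). The elements 281, 101, 28381 are all non-squares in Q, so sqrt(281) and sqrt(101) generate independent quadratic extensions. Thus [K:Q] = 4 and Gal(K/Q) is generated by the two order-2 automorphisms sqrt(281) ↦ -sqrt(281) and sqrt(101) ↦ -sqrt(101), giving V_4.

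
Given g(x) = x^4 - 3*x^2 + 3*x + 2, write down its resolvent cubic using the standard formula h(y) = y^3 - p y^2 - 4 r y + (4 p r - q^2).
h(y) = y^3 + 3*y^2 - 8*y - 33

Identify coefficients: p = -3, q = 3, r = 2.
Plug into h(y) = y^3 - p y^2 - 4 r y + (4 p r - q^2):
  h(y) = y^3 - (-3) y^2 - 4*(2) y + (4*(-3)*(2) - (3)^2)
       = y^3 + (3) y^2 + (-8) y + (-33).
Simplifying: h(y) = y^3 + 3*y^2 - 8*y - 33.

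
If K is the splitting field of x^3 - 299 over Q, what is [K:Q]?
[K:Q] = 6

x^3 - 299 has one real root r = 299^(1/3) and two complex roots r*zeta_3, r*zeta_3^2 where zeta_3 = e^(2*pi*i/3). The splitting field is Q(r, zeta_3). [Q(r):Q] = 3 and [Q(zeta_3):Q] = 2 with gcd = 1, so [Q(r, zeta_3):Q] = 3 * 2 = 6.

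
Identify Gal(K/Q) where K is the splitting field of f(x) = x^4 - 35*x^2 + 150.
Gal(K/Q) = V_4 (Klein four-group, Z/2Z × Z/2Z)

f factors as (x^2 - 30)(x^2 - 5), so the splitting field is K = Q(sqrt(30), sqrt(5)). The elements 30, 5, 150 are all non-squares in Q, so sqrt(30) and sqrt(5) generate independent quadratic extensions. Thus [K:Q] = 4 and Gal(K/Q) is generated by the two order-2 automorphisms sqrt(30) ↦ -sqrt(30) and sqrt(5) ↦ -sqrt(5), giving V_4.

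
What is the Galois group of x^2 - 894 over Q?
Gal(K/Q) = Z/2Z (cyclic of order 2)

x^2 - 894 is irreducible over Q since 894 is not a rational square. The splitting field Q(sqrt(894)) has degree 2 over Q, and its unique nontrivial automorphism is sqrt(894) ↦ -sqrt(894). Hence Gal(Q(sqrt(894))/Q) = Z/2Z.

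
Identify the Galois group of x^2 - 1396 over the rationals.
Gal(K/Q) = Z/2Z (cyclic of order 2)

x^2 - 1396 is irreducible over Q since 1396 is not a rational square. The splitting field Q(sqrt(1396)) has degree 2 over Q, and its unique nontrivial automorphism is sqrt(1396) ↦ -sqrt(1396). Hence Gal(Q(sqrt(1396))/Q) = Z/2Z.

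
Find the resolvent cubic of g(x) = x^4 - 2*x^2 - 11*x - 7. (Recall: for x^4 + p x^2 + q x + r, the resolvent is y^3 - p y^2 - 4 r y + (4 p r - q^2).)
h(y) = y^3 + 2*y^2 + 28*y - 65

Identify coefficients: p = -2, q = -11, r = -7.
Plug into h(y) = y^3 - p y^2 - 4 r y + (4 p r - q^2):
  h(y) = y^3 - (-2) y^2 - 4*(-7) y + (4*(-2)*(-7) - (-11)^2)
       = y^3 + (2) y^2 + (28) y + (-65).
Simplifying: h(y) = y^3 + 2*y^2 + 28*y - 65.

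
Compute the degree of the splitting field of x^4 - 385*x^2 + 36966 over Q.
[K:Q] = 4

f factors as (x^2 - 202)(x^2 - 183); the splitting field is K = Q(sqrt(202), sqrt(183)). Since 202, 183, and 36966 are all non-squares in Q, the three subfields Q(sqrt(202)), Q(sqrt(183)), Q(sqrt(36966)) are distinct degree-2 extensions, so [K:Q] = 4 (Klein four Galois group).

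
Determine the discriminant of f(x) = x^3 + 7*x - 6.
Δ = -2344

For a depressed cubic x^3 + p x + q the discriminant is Δ = -4 p^3 - 27 q^2 = -4*(7)^3 - 27*(-6)^2 = -1372 - 972 = -2344.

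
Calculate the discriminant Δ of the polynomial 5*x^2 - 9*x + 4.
Δ = 1

For a quadratic a x^2 + b x + c the discriminant is Δ = b^2 - 4ac = (-9)^2 - 4*(5)*(4) = 81 - (80) = 1.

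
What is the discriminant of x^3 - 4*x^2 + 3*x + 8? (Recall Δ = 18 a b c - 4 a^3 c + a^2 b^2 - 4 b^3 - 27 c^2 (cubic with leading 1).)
Δ = -1372

For x^3 + a x^2 + b x + c the discriminant is Δ = 18 a b c - 4 a^3 c + a^2 b^2 - 4 b^3 - 27 c^2.
Plug a = -4, b = 3, c = 8:
  18*(-4)*(3)*(8) - 4*(-4)^3*(8) + (-4)^2*(3)^2 - 4*(3)^3 - 27*(8)^2
  = -1728 + (2048) + 144 + (-108) + (-1728)
  = -1372.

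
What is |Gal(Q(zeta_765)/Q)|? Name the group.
|Gal(Q(zeta_765)/Q)| = phi(765) = 384; group ≅ (Z/765Z)^* ≅ Z/4Z × Z/6Z × Z/16Z

The n-th cyclotomic polynomial Φ_765(x) is the minimal polynomial of zeta_765 over Q and has degree phi(765) = 384. So Q(zeta_765) is a degree-384 Galois extension with Galois group (Z/765Z)^*. By CRT, (Z/765Z)^* ≅ (Z/9Z)^* × (Z/5Z)^* × (Z/17Z)^*. Each prime-power unit group is (Z/9Z)^* ≅ Z/6Z; (Z/5Z)^* ≅ Z/4Z; (Z/17Z)^* ≅ Z/16Z. Hence Gal(Q(zeta_765)/Q) ≅ Z/4Z × Z/6Z × Z/16Z.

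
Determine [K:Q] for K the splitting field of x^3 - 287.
[K:Q] = 6

x^3 - 287 has one real root r = 287^(1/3) and two complex roots r*zeta_3, r*zeta_3^2 where zeta_3 = e^(2*pi*i/3). The splitting field is Q(r, zeta_3). [Q(r):Q] = 3 and [Q(zeta_3):Q] = 2 with gcd = 1, so [Q(r, zeta_3):Q] = 3 * 2 = 6.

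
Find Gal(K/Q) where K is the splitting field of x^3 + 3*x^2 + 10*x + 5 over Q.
Gal(K/Q) = S_3 (symmetric group of order 6)

Compute the discriminant of x^3 + (3)*x^2 + (10)*x + (5): Δ = -1615. Since Δ is not a rational square, the Galois group is not contained in A_3; it must be the full S_3 (irreducibility of the cubic rules out anything smaller).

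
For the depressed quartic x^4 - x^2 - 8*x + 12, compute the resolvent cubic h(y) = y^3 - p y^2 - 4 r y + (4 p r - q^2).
h(y) = y^3 + y^2 - 48*y - 112

Identify coefficients: p = -1, q = -8, r = 12.
Plug into h(y) = y^3 - p y^2 - 4 r y + (4 p r - q^2):
  h(y) = y^3 - (-1) y^2 - 4*(12) y + (4*(-1)*(12) - (-8)^2)
       = y^3 + (1) y^2 + (-48) y + (-112).
Simplifying: h(y) = y^3 + y^2 - 48*y - 112.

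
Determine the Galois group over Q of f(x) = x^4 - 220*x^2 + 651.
Gal(K/Q) = V_4 (Klein four-group, Z/2Z × Z/2Z)

f factors as (x^2 - 217)(x^2 - 3), so the splitting field is K = Q(sqrt(217), sqrt(3)). The elements 217, 3, 651 are all non-squares in Q, so sqrt(217) and sqrt(3) generate independent quadratic extensions. Thus [K:Q] = 4 and Gal(K/Q) is generated by the two order-2 automorphisms sqrt(217) ↦ -sqrt(217) and sqrt(3) ↦ -sqrt(3), giving V_4.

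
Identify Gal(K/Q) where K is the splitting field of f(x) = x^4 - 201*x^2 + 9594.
Gal(K/Q) = V_4 (Klein four-group, Z/2Z × Z/2Z)

f factors as (x^2 - 78)(x^2 - 123), so the splitting field is K = Q(sqrt(78), sqrt(123)). The elements 78, 123, 9594 are all non-squares in Q, so sqrt(78) and sqrt(123) generate independent quadratic extensions. Thus [K:Q] = 4 and Gal(K/Q) is generated by the two order-2 automorphisms sqrt(78) ↦ -sqrt(78) and sqrt(123) ↦ -sqrt(123), giving V_4.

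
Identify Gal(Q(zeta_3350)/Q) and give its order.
|Gal(Q(zeta_3350)/Q)| = phi(3350) = 1320; group ≅ (Z/3350Z)^* ≅ Z/20Z × Z/66Z

The n-th cyclotomic polynomial Φ_3350(x) is the minimal polynomial of zeta_3350 over Q and has degree phi(3350) = 1320. So Q(zeta_3350) is a degree-1320 Galois extension with Galois group (Z/3350Z)^*. By CRT, (Z/3350Z)^* ≅ (Z/2Z)^* × (Z/25Z)^* × (Z/67Z)^*. Each prime-power unit group is (Z/2Z)^* ≅ trivial group (order 1); (Z/25Z)^* ≅ Z/20Z; (Z/67Z)^* ≅ Z/66Z. Hence Gal(Q(zeta_3350)/Q) ≅ Z/20Z × Z/66Z.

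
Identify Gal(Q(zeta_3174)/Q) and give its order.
|Gal(Q(zeta_3174)/Q)| = phi(3174) = 1012; group ≅ (Z/3174Z)^* ≅ Z/2Z × Z/506Z

The n-th cyclotomic polynomial Φ_3174(x) is the minimal polynomial of zeta_3174 over Q and has degree phi(3174) = 1012. So Q(zeta_3174) is a degree-1012 Galois extension with Galois group (Z/3174Z)^*. By CRT, (Z/3174Z)^* ≅ (Z/2Z)^* × (Z/3Z)^* × (Z/529Z)^*. Each prime-power unit group is (Z/2Z)^* ≅ trivial group (order 1); (Z/3Z)^* ≅ Z/2Z; (Z/529Z)^* ≅ Z/506Z. Hence Gal(Q(zeta_3174)/Q) ≅ Z/2Z × Z/506Z.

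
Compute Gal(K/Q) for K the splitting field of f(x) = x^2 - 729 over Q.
Gal(K/Q) = trivial group (order 1)

x^2 - 729 factors as (x - 27)(x + 27) over Q, so its splitting field is Q itself and the Galois group is trivial.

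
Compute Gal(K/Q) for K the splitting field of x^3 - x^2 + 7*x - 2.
Gal(K/Q) = S_3 (symmetric group of order 6)

Compute the discriminant of x^3 + (-1)*x^2 + (7)*x + (-2): Δ = -1187. Since Δ is not a rational square, the Galois group is not contained in A_3; it must be the full S_3 (irreducibility of the cubic rules out anything smaller).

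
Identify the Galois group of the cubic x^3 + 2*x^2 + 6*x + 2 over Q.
Gal(K/Q) = S_3 (symmetric group of order 6)

Compute the discriminant of x^3 + (2)*x^2 + (6)*x + (2): Δ = -460. Since Δ is not a rational square, the Galois group is not contained in A_3; it must be the full S_3 (irreducibility of the cubic rules out anything smaller).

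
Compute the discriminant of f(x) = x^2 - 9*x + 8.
Δ = 49

For a quadratic a x^2 + b x + c the discriminant is Δ = b^2 - 4ac = (-9)^2 - 4*(1)*(8) = 81 - (32) = 49.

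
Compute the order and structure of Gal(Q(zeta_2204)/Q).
|Gal(Q(zeta_2204)/Q)| = phi(2204) = 1008; group ≅ (Z/2204Z)^* ≅ Z/2Z × Z/18Z × Z/28Z

The n-th cyclotomic polynomial Φ_2204(x) is the minimal polynomial of zeta_2204 over Q and has degree phi(2204) = 1008. So Q(zeta_2204) is a degree-1008 Galois extension with Galois group (Z/2204Z)^*. By CRT, (Z/2204Z)^* ≅ (Z/4Z)^* × (Z/19Z)^* × (Z/29Z)^*. Each prime-power unit group is (Z/4Z)^* ≅ Z/2Z; (Z/19Z)^* ≅ Z/18Z; (Z/29Z)^* ≅ Z/28Z. Hence Gal(Q(zeta_2204)/Q) ≅ Z/2Z × Z/18Z × Z/28Z.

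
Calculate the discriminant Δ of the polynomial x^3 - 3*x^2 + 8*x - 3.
Δ = -743

For x^3 + a x^2 + b x + c the discriminant is Δ = 18 a b c - 4 a^3 c + a^2 b^2 - 4 b^3 - 27 c^2.
Plug a = -3, b = 8, c = -3:
  18*(-3)*(8)*(-3) - 4*(-3)^3*(-3) + (-3)^2*(8)^2 - 4*(8)^3 - 27*(-3)^2
  = 1296 + (-324) + 576 + (-2048) + (-243)
  = -743.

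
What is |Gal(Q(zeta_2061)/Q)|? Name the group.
|Gal(Q(zeta_2061)/Q)| = phi(2061) = 1368; group ≅ (Z/2061Z)^* ≅ Z/6Z × Z/228Z

The n-th cyclotomic polynomial Φ_2061(x) is the minimal polynomial of zeta_2061 over Q and has degree phi(2061) = 1368. So Q(zeta_2061) is a degree-1368 Galois extension with Galois group (Z/2061Z)^*. By CRT, (Z/2061Z)^* ≅ (Z/9Z)^* × (Z/229Z)^*. Each prime-power unit group is (Z/9Z)^* ≅ Z/6Z; (Z/229Z)^* ≅ Z/228Z. Hence Gal(Q(zeta_2061)/Q) ≅ Z/6Z × Z/228Z.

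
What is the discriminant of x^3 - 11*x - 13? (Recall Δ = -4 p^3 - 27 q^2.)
Δ = 761

For a depressed cubic x^3 + p x + q the discriminant is Δ = -4 p^3 - 27 q^2 = -4*(-11)^3 - 27*(-13)^2 = 5324 - 4563 = 761.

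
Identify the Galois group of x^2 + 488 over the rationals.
Gal(K/Q) = Z/2Z (cyclic of order 2)

x^2 + 488 is irreducible over Q since -488 is not a rational square. The splitting field Q(sqrt(-488)) has degree 2 over Q, and its unique nontrivial automorphism is sqrt(-488) ↦ -sqrt(-488). Hence Gal(Q(sqrt(-488))/Q) = Z/2Z.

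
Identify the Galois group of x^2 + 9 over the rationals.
Gal(K/Q) = Z/2Z (cyclic of order 2)

x^2 + 9 is irreducible over Q since -9 is not a rational square. The splitting field Q(sqrt(-9)) has degree 2 over Q, and its unique nontrivial automorphism is sqrt(-9) ↦ -sqrt(-9). Hence Gal(Q(sqrt(-9))/Q) = Z/2Z.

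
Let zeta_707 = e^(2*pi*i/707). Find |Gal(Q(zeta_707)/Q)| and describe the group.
|Gal(Q(zeta_707)/Q)| = phi(707) = 600; group ≅ (Z/707Z)^* ≅ Z/6Z × Z/100Z

The n-th cyclotomic polynomial Φ_707(x) is the minimal polynomial of zeta_707 over Q and has degree phi(707) = 600. So Q(zeta_707) is a degree-600 Galois extension with Galois group (Z/707Z)^*. By CRT, (Z/707Z)^* ≅ (Z/7Z)^* × (Z/101Z)^*. Each prime-power unit group is (Z/7Z)^* ≅ Z/6Z; (Z/101Z)^* ≅ Z/100Z. Hence Gal(Q(zeta_707)/Q) ≅ Z/6Z × Z/100Z.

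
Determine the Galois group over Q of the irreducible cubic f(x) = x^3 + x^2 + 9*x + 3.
Gal(K/Q) = S_3 (symmetric group of order 6)

Compute the discriminant of x^3 + (1)*x^2 + (9)*x + (3): Δ = -2604. Since Δ is not a rational square, the Galois group is not contained in A_3; it must be the full S_3 (irreducibility of the cubic rules out anything smaller).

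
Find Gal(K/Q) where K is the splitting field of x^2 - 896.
Gal(K/Q) = Z/2Z (cyclic of order 2)

x^2 - 896 is irreducible over Q since 896 is not a rational square. The splitting field Q(sqrt(896)) has degree 2 over Q, and its unique nontrivial automorphism is sqrt(896) ↦ -sqrt(896). Hence Gal(Q(sqrt(896))/Q) = Z/2Z.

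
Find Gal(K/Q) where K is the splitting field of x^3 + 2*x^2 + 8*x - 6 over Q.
Gal(K/Q) = S_3 (symmetric group of order 6)

Compute the discriminant of x^3 + (2)*x^2 + (8)*x + (-6): Δ = -4300. Since Δ is not a rational square, the Galois group is not contained in A_3; it must be the full S_3 (irreducibility of the cubic rules out anything smaller).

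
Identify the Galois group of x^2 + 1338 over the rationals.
Gal(K/Q) = Z/2Z (cyclic of order 2)

x^2 + 1338 is irreducible over Q since -1338 is not a rational square. The splitting field Q(sqrt(-1338)) has degree 2 over Q, and its unique nontrivial automorphism is sqrt(-1338) ↦ -sqrt(-1338). Hence Gal(Q(sqrt(-1338))/Q) = Z/2Z.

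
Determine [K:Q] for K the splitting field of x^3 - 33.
[K:Q] = 6

x^3 - 33 has one real root r = 33^(1/3) and two complex roots r*zeta_3, r*zeta_3^2 where zeta_3 = e^(2*pi*i/3). The splitting field is Q(r, zeta_3). [Q(r):Q] = 3 and [Q(zeta_3):Q] = 2 with gcd = 1, so [Q(r, zeta_3):Q] = 3 * 2 = 6.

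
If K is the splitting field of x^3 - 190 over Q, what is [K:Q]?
[K:Q] = 6

x^3 - 190 has one real root r = 190^(1/3) and two complex roots r*zeta_3, r*zeta_3^2 where zeta_3 = e^(2*pi*i/3). The splitting field is Q(r, zeta_3). [Q(r):Q] = 3 and [Q(zeta_3):Q] = 2 with gcd = 1, so [Q(r, zeta_3):Q] = 3 * 2 = 6.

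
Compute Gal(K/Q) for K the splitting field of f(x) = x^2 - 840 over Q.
Gal(K/Q) = Z/2Z (cyclic of order 2)

x^2 - 840 is irreducible over Q since 840 is not a rational square. The splitting field Q(sqrt(840)) has degree 2 over Q, and its unique nontrivial automorphism is sqrt(840) ↦ -sqrt(840). Hence Gal(Q(sqrt(840))/Q) = Z/2Z.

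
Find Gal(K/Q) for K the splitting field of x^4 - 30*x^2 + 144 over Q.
Gal(K/Q) = Z/2Z (cyclic of order 2)

f factors as (x^2 - 24)(x^2 - 6), so the splitting field is K = Q(sqrt(24), sqrt(6)). The squarefree part of 24 is 6 and the squarefree part of 6 is also 6, so sqrt(24) and sqrt(6) are both rational multiples of sqrt(6). Hence Q(sqrt(24)) = Q(sqrt(6)) = Q(sqrt(6)), and the splitting field collapses to a single degree-2 extension with Galois group Z/2Z.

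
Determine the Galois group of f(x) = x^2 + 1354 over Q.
Gal(K/Q) = Z/2Z (cyclic of order 2)

x^2 + 1354 is irreducible over Q since -1354 is not a rational square. The splitting field Q(sqrt(-1354)) has degree 2 over Q, and its unique nontrivial automorphism is sqrt(-1354) ↦ -sqrt(-1354). Hence Gal(Q(sqrt(-1354))/Q) = Z/2Z.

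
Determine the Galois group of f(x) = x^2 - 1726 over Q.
Gal(K/Q) = Z/2Z (cyclic of order 2)

x^2 - 1726 is irreducible over Q since 1726 is not a rational square. The splitting field Q(sqrt(1726)) has degree 2 over Q, and its unique nontrivial automorphism is sqrt(1726) ↦ -sqrt(1726). Hence Gal(Q(sqrt(1726))/Q) = Z/2Z.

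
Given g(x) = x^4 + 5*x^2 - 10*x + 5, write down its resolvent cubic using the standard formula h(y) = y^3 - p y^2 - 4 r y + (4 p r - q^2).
h(y) = y^3 - 5*y^2 - 20*y

Identify coefficients: p = 5, q = -10, r = 5.
Plug into h(y) = y^3 - p y^2 - 4 r y + (4 p r - q^2):
  h(y) = y^3 - (5) y^2 - 4*(5) y + (4*(5)*(5) - (-10)^2)
       = y^3 + (-5) y^2 + (-20) y + (0).
Simplifying: h(y) = y^3 - 5*y^2 - 20*y.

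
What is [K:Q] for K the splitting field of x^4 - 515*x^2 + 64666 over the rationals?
[K:Q] = 4

f factors as (x^2 - 298)(x^2 - 217); the splitting field is K = Q(sqrt(298), sqrt(217)). Since 298, 217, and 64666 are all non-squares in Q, the three subfields Q(sqrt(298)), Q(sqrt(217)), Q(sqrt(64666)) are distinct degree-2 extensions, so [K:Q] = 4 (Klein four Galois group).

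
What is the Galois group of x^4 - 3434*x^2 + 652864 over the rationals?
Gal(K/Q) = Z/2Z (cyclic of order 2)

f factors as (x^2 - 3232)(x^2 - 202), so the splitting field is K = Q(sqrt(3232), sqrt(202)). The squarefree part of 3232 is 202 and the squarefree part of 202 is also 202, so sqrt(3232) and sqrt(202) are both rational multiples of sqrt(202). Hence Q(sqrt(3232)) = Q(sqrt(202)) = Q(sqrt(202)), and the splitting field collapses to a single degree-2 extension with Galois group Z/2Z.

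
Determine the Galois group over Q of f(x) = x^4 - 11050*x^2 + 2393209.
Gal(K/Q) = Z/2Z (cyclic of order 2)

f factors as (x^2 - 10829)(x^2 - 221), so the splitting field is K = Q(sqrt(10829), sqrt(221)). The squarefree part of 10829 is 221 and the squarefree part of 221 is also 221, so sqrt(10829) and sqrt(221) are both rational multiples of sqrt(221). Hence Q(sqrt(10829)) = Q(sqrt(221)) = Q(sqrt(221)), and the splitting field collapses to a single degree-2 extension with Galois group Z/2Z.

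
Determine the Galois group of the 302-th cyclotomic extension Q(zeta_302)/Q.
|Gal(Q(zeta_302)/Q)| = phi(302) = 150; group ≅ (Z/302Z)^* ≅ Z/150Z

The n-th cyclotomic polynomial Φ_302(x) is the minimal polynomial of zeta_302 over Q and has degree phi(302) = 150. So Q(zeta_302) is a degree-150 Galois extension with Galois group (Z/302Z)^*. By CRT, (Z/302Z)^* ≅ (Z/2Z)^* × (Z/151Z)^*. Each prime-power unit group is (Z/2Z)^* ≅ trivial group (order 1); (Z/151Z)^* ≅ Z/150Z. Hence Gal(Q(zeta_302)/Q) ≅ Z/150Z.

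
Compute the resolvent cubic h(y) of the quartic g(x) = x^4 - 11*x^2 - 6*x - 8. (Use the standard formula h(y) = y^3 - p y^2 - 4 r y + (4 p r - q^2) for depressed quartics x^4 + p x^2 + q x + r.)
h(y) = y^3 + 11*y^2 + 32*y + 316

Identify coefficients: p = -11, q = -6, r = -8.
Plug into h(y) = y^3 - p y^2 - 4 r y + (4 p r - q^2):
  h(y) = y^3 - (-11) y^2 - 4*(-8) y + (4*(-11)*(-8) - (-6)^2)
       = y^3 + (11) y^2 + (32) y + (316).
Simplifying: h(y) = y^3 + 11*y^2 + 32*y + 316.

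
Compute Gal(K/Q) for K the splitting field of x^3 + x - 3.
Gal(K/Q) = S_3 (symmetric group of order 6)

Compute the discriminant of x^3 + (0)*x^2 + (1)*x + (-3): Δ = -247. Since Δ is not a rational square, the Galois group is not contained in A_3; it must be the full S_3 (irreducibility of the cubic rules out anything smaller).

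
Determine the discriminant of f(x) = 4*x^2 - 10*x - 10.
Δ = 260

For a quadratic a x^2 + b x + c the discriminant is Δ = b^2 - 4ac = (-10)^2 - 4*(4)*(-10) = 100 - (-160) = 260.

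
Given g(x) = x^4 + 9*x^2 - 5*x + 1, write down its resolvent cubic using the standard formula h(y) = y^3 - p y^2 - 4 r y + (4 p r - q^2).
h(y) = y^3 - 9*y^2 - 4*y + 11

Identify coefficients: p = 9, q = -5, r = 1.
Plug into h(y) = y^3 - p y^2 - 4 r y + (4 p r - q^2):
  h(y) = y^3 - (9) y^2 - 4*(1) y + (4*(9)*(1) - (-5)^2)
       = y^3 + (-9) y^2 + (-4) y + (11).
Simplifying: h(y) = y^3 - 9*y^2 - 4*y + 11.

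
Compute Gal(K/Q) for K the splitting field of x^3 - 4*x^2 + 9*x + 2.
Gal(K/Q) = S_3 (symmetric group of order 6)

Compute the discriminant of x^3 + (-4)*x^2 + (9)*x + (2): Δ = -2512. Since Δ is not a rational square, the Galois group is not contained in A_3; it must be the full S_3 (irreducibility of the cubic rules out anything smaller).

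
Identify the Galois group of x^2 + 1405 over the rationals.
Gal(K/Q) = Z/2Z (cyclic of order 2)

x^2 + 1405 is irreducible over Q since -1405 is not a rational square. The splitting field Q(sqrt(-1405)) has degree 2 over Q, and its unique nontrivial automorphism is sqrt(-1405) ↦ -sqrt(-1405). Hence Gal(Q(sqrt(-1405))/Q) = Z/2Z.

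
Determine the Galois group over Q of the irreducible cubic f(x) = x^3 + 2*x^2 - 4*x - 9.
Gal(K/Q) = S_3 (symmetric group of order 6)

Compute the discriminant of x^3 + (2)*x^2 + (-4)*x + (-9): Δ = -283. Since Δ is not a rational square, the Galois group is not contained in A_3; it must be the full S_3 (irreducibility of the cubic rules out anything smaller).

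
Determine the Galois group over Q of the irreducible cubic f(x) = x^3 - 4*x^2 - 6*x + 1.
Gal(K/Q) = S_3 (symmetric group of order 6)

Compute the discriminant of x^3 + (-4)*x^2 + (-6)*x + (1): Δ = 2101. Since Δ is not a rational square, the Galois group is not contained in A_3; it must be the full S_3 (irreducibility of the cubic rules out anything smaller).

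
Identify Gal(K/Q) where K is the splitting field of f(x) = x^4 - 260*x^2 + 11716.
Gal(K/Q) = V_4 (Klein four-group, Z/2Z × Z/2Z)

f factors as (x^2 - 58)(x^2 - 202), so the splitting field is K = Q(sqrt(58), sqrt(202)). The elements 58, 202, 11716 are all non-squares in Q, so sqrt(58) and sqrt(202) generate independent quadratic extensions. Thus [K:Q] = 4 and Gal(K/Q) is generated by the two order-2 automorphisms sqrt(58) ↦ -sqrt(58) and sqrt(202) ↦ -sqrt(202), giving V_4.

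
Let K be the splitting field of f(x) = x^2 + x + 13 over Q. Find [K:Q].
[K:Q] = 2

The discriminant of x^2 + (1)*x + (13) is b^2 - 4c = 1 - (52) = -51. Since -51 is not a perfect square in Q, the polynomial is irreducible over Q. Its two roots generate a degree-2 extension, so [K:Q] = 2.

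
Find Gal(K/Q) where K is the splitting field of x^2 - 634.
Gal(K/Q) = Z/2Z (cyclic of order 2)

x^2 - 634 is irreducible over Q since 634 is not a rational square. The splitting field Q(sqrt(634)) has degree 2 over Q, and its unique nontrivial automorphism is sqrt(634) ↦ -sqrt(634). Hence Gal(Q(sqrt(634))/Q) = Z/2Z.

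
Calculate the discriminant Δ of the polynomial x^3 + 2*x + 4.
Δ = -464

For a depressed cubic x^3 + p x + q the discriminant is Δ = -4 p^3 - 27 q^2 = -4*(2)^3 - 27*(4)^2 = -32 - 432 = -464.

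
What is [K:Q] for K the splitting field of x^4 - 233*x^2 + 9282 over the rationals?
[K:Q] = 4

f factors as (x^2 - 182)(x^2 - 51); the splitting field is K = Q(sqrt(182), sqrt(51)). Since 182, 51, and 9282 are all non-squares in Q, the three subfields Q(sqrt(182)), Q(sqrt(51)), Q(sqrt(9282)) are distinct degree-2 extensions, so [K:Q] = 4 (Klein four Galois group).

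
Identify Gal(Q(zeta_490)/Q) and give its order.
|Gal(Q(zeta_490)/Q)| = phi(490) = 168; group ≅ (Z/490Z)^* ≅ Z/4Z × Z/42Z

The n-th cyclotomic polynomial Φ_490(x) is the minimal polynomial of zeta_490 over Q and has degree phi(490) = 168. So Q(zeta_490) is a degree-168 Galois extension with Galois group (Z/490Z)^*. By CRT, (Z/490Z)^* ≅ (Z/2Z)^* × (Z/5Z)^* × (Z/49Z)^*. Each prime-power unit group is (Z/2Z)^* ≅ trivial group (order 1); (Z/5Z)^* ≅ Z/4Z; (Z/49Z)^* ≅ Z/42Z. Hence Gal(Q(zeta_490)/Q) ≅ Z/4Z × Z/42Z.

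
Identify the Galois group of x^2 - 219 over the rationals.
Gal(K/Q) = Z/2Z (cyclic of order 2)

x^2 - 219 is irreducible over Q since 219 is not a rational square. The splitting field Q(sqrt(219)) has degree 2 over Q, and its unique nontrivial automorphism is sqrt(219) ↦ -sqrt(219). Hence Gal(Q(sqrt(219))/Q) = Z/2Z.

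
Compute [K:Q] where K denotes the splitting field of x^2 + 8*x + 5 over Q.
[K:Q] = 2

The discriminant of x^2 + (8)*x + (5) is b^2 - 4c = 64 - (20) = 44. Since 44 is not a perfect square in Q, the polynomial is irreducible over Q. Its two roots generate a degree-2 extension, so [K:Q] = 2.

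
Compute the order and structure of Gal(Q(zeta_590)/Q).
|Gal(Q(zeta_590)/Q)| = phi(590) = 232; group ≅ (Z/590Z)^* ≅ Z/4Z × Z/58Z

The n-th cyclotomic polynomial Φ_590(x) is the minimal polynomial of zeta_590 over Q and has degree phi(590) = 232. So Q(zeta_590) is a degree-232 Galois extension with Galois group (Z/590Z)^*. By CRT, (Z/590Z)^* ≅ (Z/2Z)^* × (Z/5Z)^* × (Z/59Z)^*. Each prime-power unit group is (Z/2Z)^* ≅ trivial group (order 1); (Z/5Z)^* ≅ Z/4Z; (Z/59Z)^* ≅ Z/58Z. Hence Gal(Q(zeta_590)/Q) ≅ Z/4Z × Z/58Z.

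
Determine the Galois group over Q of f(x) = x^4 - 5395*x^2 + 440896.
Gal(K/Q) = Z/2Z (cyclic of order 2)

f factors as (x^2 - 5312)(x^2 - 83), so the splitting field is K = Q(sqrt(5312), sqrt(83)). The squarefree part of 5312 is 83 and the squarefree part of 83 is also 83, so sqrt(5312) and sqrt(83) are both rational multiples of sqrt(83). Hence Q(sqrt(5312)) = Q(sqrt(83)) = Q(sqrt(83)), and the splitting field collapses to a single degree-2 extension with Galois group Z/2Z.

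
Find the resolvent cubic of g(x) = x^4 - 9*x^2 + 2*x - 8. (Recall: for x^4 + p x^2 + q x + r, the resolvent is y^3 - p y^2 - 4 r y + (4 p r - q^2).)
h(y) = y^3 + 9*y^2 + 32*y + 284

Identify coefficients: p = -9, q = 2, r = -8.
Plug into h(y) = y^3 - p y^2 - 4 r y + (4 p r - q^2):
  h(y) = y^3 - (-9) y^2 - 4*(-8) y + (4*(-9)*(-8) - (2)^2)
       = y^3 + (9) y^2 + (32) y + (284).
Simplifying: h(y) = y^3 + 9*y^2 + 32*y + 284.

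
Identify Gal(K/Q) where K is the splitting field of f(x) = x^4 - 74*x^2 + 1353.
Gal(K/Q) = V_4 (Klein four-group, Z/2Z × Z/2Z)

f factors as (x^2 - 41)(x^2 - 33), so the splitting field is K = Q(sqrt(41), sqrt(33)). The elements 41, 33, 1353 are all non-squares in Q, so sqrt(41) and sqrt(33) generate independent quadratic extensions. Thus [K:Q] = 4 and Gal(K/Q) is generated by the two order-2 automorphisms sqrt(41) ↦ -sqrt(41) and sqrt(33) ↦ -sqrt(33), giving V_4.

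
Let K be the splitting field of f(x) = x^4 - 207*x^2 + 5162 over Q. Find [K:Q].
[K:Q] = 4

f factors as (x^2 - 29)(x^2 - 178); the splitting field is K = Q(sqrt(29), sqrt(178)). Since 29, 178, and 5162 are all non-squares in Q, the three subfields Q(sqrt(29)), Q(sqrt(178)), Q(sqrt(5162)) are distinct degree-2 extensions, so [K:Q] = 4 (Klein four Galois group).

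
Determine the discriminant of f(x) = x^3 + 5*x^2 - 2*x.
Δ = 132

For x^3 + a x^2 + b x + c the discriminant is Δ = 18 a b c - 4 a^3 c + a^2 b^2 - 4 b^3 - 27 c^2.
Plug a = 5, b = -2, c = 0:
  18*(5)*(-2)*(0) - 4*(5)^3*(0) + (5)^2*(-2)^2 - 4*(-2)^3 - 27*(0)^2
  = 0 + (0) + 100 + (32) + (0)
  = 132.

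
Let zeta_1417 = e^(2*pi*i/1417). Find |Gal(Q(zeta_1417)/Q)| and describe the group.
|Gal(Q(zeta_1417)/Q)| = phi(1417) = 1296; group ≅ (Z/1417Z)^* ≅ Z/12Z × Z/108Z

The n-th cyclotomic polynomial Φ_1417(x) is the minimal polynomial of zeta_1417 over Q and has degree phi(1417) = 1296. So Q(zeta_1417) is a degree-1296 Galois extension with Galois group (Z/1417Z)^*. By CRT, (Z/1417Z)^* ≅ (Z/13Z)^* × (Z/109Z)^*. Each prime-power unit group is (Z/13Z)^* ≅ Z/12Z; (Z/109Z)^* ≅ Z/108Z. Hence Gal(Q(zeta_1417)/Q) ≅ Z/12Z × Z/108Z.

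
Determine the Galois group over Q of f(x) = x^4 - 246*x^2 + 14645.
Gal(K/Q) = V_4 (Klein four-group, Z/2Z × Z/2Z)

f factors as (x^2 - 101)(x^2 - 145), so the splitting field is K = Q(sqrt(101), sqrt(145)). The elements 101, 145, 14645 are all non-squares in Q, so sqrt(101) and sqrt(145) generate independent quadratic extensions. Thus [K:Q] = 4 and Gal(K/Q) is generated by the two order-2 automorphisms sqrt(101) ↦ -sqrt(101) and sqrt(145) ↦ -sqrt(145), giving V_4.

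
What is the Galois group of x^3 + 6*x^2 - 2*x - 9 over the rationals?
Gal(K/Q) = S_3 (symmetric group of order 6)

Compute the discriminant of x^3 + (6)*x^2 + (-2)*x + (-9): Δ = 7709. Since Δ is not a rational square, the Galois group is not contained in A_3; it must be the full S_3 (irreducibility of the cubic rules out anything smaller).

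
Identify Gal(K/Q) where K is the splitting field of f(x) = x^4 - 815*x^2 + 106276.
Gal(K/Q) = Z/2Z (cyclic of order 2)

f factors as (x^2 - 163)(x^2 - 652), so the splitting field is K = Q(sqrt(163), sqrt(652)). The squarefree part of 163 is 163 and the squarefree part of 652 is also 163, so sqrt(163) and sqrt(652) are both rational multiples of sqrt(163). Hence Q(sqrt(163)) = Q(sqrt(652)) = Q(sqrt(163)), and the splitting field collapses to a single degree-2 extension with Galois group Z/2Z.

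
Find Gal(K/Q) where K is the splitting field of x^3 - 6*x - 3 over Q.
Gal(K/Q) = S_3 (symmetric group of order 6)

Compute the discriminant of x^3 + (0)*x^2 + (-6)*x + (-3): Δ = 621. Since Δ is not a rational square, the Galois group is not contained in A_3; it must be the full S_3 (irreducibility of the cubic rules out anything smaller).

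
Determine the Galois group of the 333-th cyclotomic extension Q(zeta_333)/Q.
|Gal(Q(zeta_333)/Q)| = phi(333) = 216; group ≅ (Z/333Z)^* ≅ Z/6Z × Z/36Z

The n-th cyclotomic polynomial Φ_333(x) is the minimal polynomial of zeta_333 over Q and has degree phi(333) = 216. So Q(zeta_333) is a degree-216 Galois extension with Galois group (Z/333Z)^*. By CRT, (Z/333Z)^* ≅ (Z/9Z)^* × (Z/37Z)^*. Each prime-power unit group is (Z/9Z)^* ≅ Z/6Z; (Z/37Z)^* ≅ Z/36Z. Hence Gal(Q(zeta_333)/Q) ≅ Z/6Z × Z/36Z.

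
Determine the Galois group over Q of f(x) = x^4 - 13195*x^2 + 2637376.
Gal(K/Q) = Z/2Z (cyclic of order 2)

f factors as (x^2 - 12992)(x^2 - 203), so the splitting field is K = Q(sqrt(12992), sqrt(203)). The squarefree part of 12992 is 203 and the squarefree part of 203 is also 203, so sqrt(12992) and sqrt(203) are both rational multiples of sqrt(203). Hence Q(sqrt(12992)) = Q(sqrt(203)) = Q(sqrt(203)), and the splitting field collapses to a single degree-2 extension with Galois group Z/2Z.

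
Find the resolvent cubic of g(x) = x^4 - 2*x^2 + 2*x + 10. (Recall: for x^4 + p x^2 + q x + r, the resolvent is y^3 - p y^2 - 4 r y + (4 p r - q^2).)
h(y) = y^3 + 2*y^2 - 40*y - 84

Identify coefficients: p = -2, q = 2, r = 10.
Plug into h(y) = y^3 - p y^2 - 4 r y + (4 p r - q^2):
  h(y) = y^3 - (-2) y^2 - 4*(10) y + (4*(-2)*(10) - (2)^2)
       = y^3 + (2) y^2 + (-40) y + (-84).
Simplifying: h(y) = y^3 + 2*y^2 - 40*y - 84.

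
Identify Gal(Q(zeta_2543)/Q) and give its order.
|Gal(Q(zeta_2543)/Q)| = phi(2543) = 2542; group ≅ (Z/2543Z)^* ≅ Z/2542Z

The n-th cyclotomic polynomial Φ_2543(x) is the minimal polynomial of zeta_2543 over Q and has degree phi(2543) = 2542. So Q(zeta_2543) is a degree-2542 Galois extension with Galois group (Z/2543Z)^*. (Z/2543Z)^* is cyclic since 2543 is an odd prime power (or 4). Hence Gal(Q(zeta_2543)/Q) ≅ Z/2542Z.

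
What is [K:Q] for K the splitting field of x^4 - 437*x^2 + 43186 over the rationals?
[K:Q] = 4

f factors as (x^2 - 286)(x^2 - 151); the splitting field is K = Q(sqrt(286), sqrt(151)). Since 286, 151, and 43186 are all non-squares in Q, the three subfields Q(sqrt(286)), Q(sqrt(151)), Q(sqrt(43186)) are distinct degree-2 extensions, so [K:Q] = 4 (Klein four Galois group).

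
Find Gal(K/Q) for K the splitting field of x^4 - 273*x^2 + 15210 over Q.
Gal(K/Q) = V_4 (Klein four-group, Z/2Z × Z/2Z)

f factors as (x^2 - 195)(x^2 - 78), so the splitting field is K = Q(sqrt(195), sqrt(78)). The elements 195, 78, 15210 are all non-squares in Q, so sqrt(195) and sqrt(78) generate independent quadratic extensions. Thus [K:Q] = 4 and Gal(K/Q) is generated by the two order-2 automorphisms sqrt(195) ↦ -sqrt(195) and sqrt(78) ↦ -sqrt(78), giving V_4.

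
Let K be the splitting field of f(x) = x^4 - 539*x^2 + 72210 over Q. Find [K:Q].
[K:Q] = 4

f factors as (x^2 - 290)(x^2 - 249); the splitting field is K = Q(sqrt(290), sqrt(249)). Since 290, 249, and 72210 are all non-squares in Q, the three subfields Q(sqrt(290)), Q(sqrt(249)), Q(sqrt(72210)) are distinct degree-2 extensions, so [K:Q] = 4 (Klein four Galois group).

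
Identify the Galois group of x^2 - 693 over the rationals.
Gal(K/Q) = Z/2Z (cyclic of order 2)

x^2 - 693 is irreducible over Q since 693 is not a rational square. The splitting field Q(sqrt(693)) has degree 2 over Q, and its unique nontrivial automorphism is sqrt(693) ↦ -sqrt(693). Hence Gal(Q(sqrt(693))/Q) = Z/2Z.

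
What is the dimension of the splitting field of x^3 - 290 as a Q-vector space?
[K:Q] = 6

x^3 - 290 has one real root r = 290^(1/3) and two complex roots r*zeta_3, r*zeta_3^2 where zeta_3 = e^(2*pi*i/3). The splitting field is Q(r, zeta_3). [Q(r):Q] = 3 and [Q(zeta_3):Q] = 2 with gcd = 1, so [Q(r, zeta_3):Q] = 3 * 2 = 6.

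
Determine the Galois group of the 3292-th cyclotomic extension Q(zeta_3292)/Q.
|Gal(Q(zeta_3292)/Q)| = phi(3292) = 1644; group ≅ (Z/3292Z)^* ≅ Z/2Z × Z/822Z

The n-th cyclotomic polynomial Φ_3292(x) is the minimal polynomial of zeta_3292 over Q and has degree phi(3292) = 1644. So Q(zeta_3292) is a degree-1644 Galois extension with Galois group (Z/3292Z)^*. By CRT, (Z/3292Z)^* ≅ (Z/4Z)^* × (Z/823Z)^*. Each prime-power unit group is (Z/4Z)^* ≅ Z/2Z; (Z/823Z)^* ≅ Z/822Z. Hence Gal(Q(zeta_3292)/Q) ≅ Z/2Z × Z/822Z.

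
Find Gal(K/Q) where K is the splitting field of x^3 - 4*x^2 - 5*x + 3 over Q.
Gal(K/Q) = S_3 (symmetric group of order 6)

Compute the discriminant of x^3 + (-4)*x^2 + (-5)*x + (3): Δ = 2505. Since Δ is not a rational square, the Galois group is not contained in A_3; it must be the full S_3 (irreducibility of the cubic rules out anything smaller).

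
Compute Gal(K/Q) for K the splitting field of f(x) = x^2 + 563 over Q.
Gal(K/Q) = Z/2Z (cyclic of order 2)

x^2 + 563 is irreducible over Q since -563 is not a rational square. The splitting field Q(sqrt(-563)) has degree 2 over Q, and its unique nontrivial automorphism is sqrt(-563) ↦ -sqrt(-563). Hence Gal(Q(sqrt(-563))/Q) = Z/2Z.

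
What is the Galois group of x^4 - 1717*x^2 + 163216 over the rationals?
Gal(K/Q) = Z/2Z (cyclic of order 2)

f factors as (x^2 - 1616)(x^2 - 101), so the splitting field is K = Q(sqrt(1616), sqrt(101)). The squarefree part of 1616 is 101 and the squarefree part of 101 is also 101, so sqrt(1616) and sqrt(101) are both rational multiples of sqrt(101). Hence Q(sqrt(1616)) = Q(sqrt(101)) = Q(sqrt(101)), and the splitting field collapses to a single degree-2 extension with Galois group Z/2Z.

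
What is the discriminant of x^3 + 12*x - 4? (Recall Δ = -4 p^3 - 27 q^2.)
Δ = -7344

For a depressed cubic x^3 + p x + q the discriminant is Δ = -4 p^3 - 27 q^2 = -4*(12)^3 - 27*(-4)^2 = -6912 - 432 = -7344.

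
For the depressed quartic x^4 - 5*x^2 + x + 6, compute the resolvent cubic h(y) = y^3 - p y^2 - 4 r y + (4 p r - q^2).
h(y) = y^3 + 5*y^2 - 24*y - 121

Identify coefficients: p = -5, q = 1, r = 6.
Plug into h(y) = y^3 - p y^2 - 4 r y + (4 p r - q^2):
  h(y) = y^3 - (-5) y^2 - 4*(6) y + (4*(-5)*(6) - (1)^2)
       = y^3 + (5) y^2 + (-24) y + (-121).
Simplifying: h(y) = y^3 + 5*y^2 - 24*y - 121.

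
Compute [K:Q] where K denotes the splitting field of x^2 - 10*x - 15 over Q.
[K:Q] = 2

The discriminant of x^2 + (-10)*x + (-15) is b^2 - 4c = 100 - (-60) = 160. Since 160 is not a perfect square in Q, the polynomial is irreducible over Q. Its two roots generate a degree-2 extension, so [K:Q] = 2.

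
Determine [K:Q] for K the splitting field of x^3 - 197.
[K:Q] = 6

x^3 - 197 has one real root r = 197^(1/3) and two complex roots r*zeta_3, r*zeta_3^2 where zeta_3 = e^(2*pi*i/3). The splitting field is Q(r, zeta_3). [Q(r):Q] = 3 and [Q(zeta_3):Q] = 2 with gcd = 1, so [Q(r, zeta_3):Q] = 3 * 2 = 6.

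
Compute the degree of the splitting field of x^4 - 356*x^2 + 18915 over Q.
[K:Q] = 4

f factors as (x^2 - 291)(x^2 - 65); the splitting field is K = Q(sqrt(291), sqrt(65)). Since 291, 65, and 18915 are all non-squares in Q, the three subfields Q(sqrt(291)), Q(sqrt(65)), Q(sqrt(18915)) are distinct degree-2 extensions, so [K:Q] = 4 (Klein four Galois group).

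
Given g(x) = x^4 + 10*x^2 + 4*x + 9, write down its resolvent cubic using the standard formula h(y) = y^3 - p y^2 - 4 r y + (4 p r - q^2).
h(y) = y^3 - 10*y^2 - 36*y + 344

Identify coefficients: p = 10, q = 4, r = 9.
Plug into h(y) = y^3 - p y^2 - 4 r y + (4 p r - q^2):
  h(y) = y^3 - (10) y^2 - 4*(9) y + (4*(10)*(9) - (4)^2)
       = y^3 + (-10) y^2 + (-36) y + (344).
Simplifying: h(y) = y^3 - 10*y^2 - 36*y + 344.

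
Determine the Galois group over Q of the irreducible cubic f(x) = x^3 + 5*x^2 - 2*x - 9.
Gal(K/Q) = S_3 (symmetric group of order 6)

Compute the discriminant of x^3 + (5)*x^2 + (-2)*x + (-9): Δ = 4065. Since Δ is not a rational square, the Galois group is not contained in A_3; it must be the full S_3 (irreducibility of the cubic rules out anything smaller).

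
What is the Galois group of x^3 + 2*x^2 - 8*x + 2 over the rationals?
Gal(K/Q) = S_3 (symmetric group of order 6)

Compute the discriminant of x^3 + (2)*x^2 + (-8)*x + (2): Δ = 1556. Since Δ is not a rational square, the Galois group is not contained in A_3; it must be the full S_3 (irreducibility of the cubic rules out anything smaller).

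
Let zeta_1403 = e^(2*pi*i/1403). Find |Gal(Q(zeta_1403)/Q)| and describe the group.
|Gal(Q(zeta_1403)/Q)| = phi(1403) = 1320; group ≅ (Z/1403Z)^* ≅ Z/22Z × Z/60Z

The n-th cyclotomic polynomial Φ_1403(x) is the minimal polynomial of zeta_1403 over Q and has degree phi(1403) = 1320. So Q(zeta_1403) is a degree-1320 Galois extension with Galois group (Z/1403Z)^*. By CRT, (Z/1403Z)^* ≅ (Z/23Z)^* × (Z/61Z)^*. Each prime-power unit group is (Z/23Z)^* ≅ Z/22Z; (Z/61Z)^* ≅ Z/60Z. Hence Gal(Q(zeta_1403)/Q) ≅ Z/22Z × Z/60Z.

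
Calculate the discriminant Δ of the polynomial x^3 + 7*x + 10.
Δ = -4072

For a depressed cubic x^3 + p x + q the discriminant is Δ = -4 p^3 - 27 q^2 = -4*(7)^3 - 27*(10)^2 = -1372 - 2700 = -4072.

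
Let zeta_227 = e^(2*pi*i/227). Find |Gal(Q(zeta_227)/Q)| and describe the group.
|Gal(Q(zeta_227)/Q)| = phi(227) = 226; group ≅ (Z/227Z)^* ≅ Z/226Z

The n-th cyclotomic polynomial Φ_227(x) is the minimal polynomial of zeta_227 over Q and has degree phi(227) = 226. So Q(zeta_227) is a degree-226 Galois extension with Galois group (Z/227Z)^*. (Z/227Z)^* is cyclic since 227 is an odd prime power (or 4). Hence Gal(Q(zeta_227)/Q) ≅ Z/226Z.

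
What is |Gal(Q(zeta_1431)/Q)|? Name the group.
|Gal(Q(zeta_1431)/Q)| = phi(1431) = 936; group ≅ (Z/1431Z)^* ≅ Z/18Z × Z/52Z

The n-th cyclotomic polynomial Φ_1431(x) is the minimal polynomial of zeta_1431 over Q and has degree phi(1431) = 936. So Q(zeta_1431) is a degree-936 Galois extension with Galois group (Z/1431Z)^*. By CRT, (Z/1431Z)^* ≅ (Z/27Z)^* × (Z/53Z)^*. Each prime-power unit group is (Z/27Z)^* ≅ Z/18Z; (Z/53Z)^* ≅ Z/52Z. Hence Gal(Q(zeta_1431)/Q) ≅ Z/18Z × Z/52Z.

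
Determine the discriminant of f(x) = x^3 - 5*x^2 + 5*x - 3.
Δ = -268

For x^3 + a x^2 + b x + c the discriminant is Δ = 18 a b c - 4 a^3 c + a^2 b^2 - 4 b^3 - 27 c^2.
Plug a = -5, b = 5, c = -3:
  18*(-5)*(5)*(-3) - 4*(-5)^3*(-3) + (-5)^2*(5)^2 - 4*(5)^3 - 27*(-3)^2
  = 1350 + (-1500) + 625 + (-500) + (-243)
  = -268.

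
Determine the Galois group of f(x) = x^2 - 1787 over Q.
Gal(K/Q) = Z/2Z (cyclic of order 2)

x^2 - 1787 is irreducible over Q since 1787 is not a rational square. The splitting field Q(sqrt(1787)) has degree 2 over Q, and its unique nontrivial automorphism is sqrt(1787) ↦ -sqrt(1787). Hence Gal(Q(sqrt(1787))/Q) = Z/2Z.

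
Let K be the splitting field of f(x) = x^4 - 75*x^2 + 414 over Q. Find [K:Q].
[K:Q] = 4

f factors as (x^2 - 6)(x^2 - 69); the splitting field is K = Q(sqrt(6), sqrt(69)). Since 6, 69, and 414 are all non-squares in Q, the three subfields Q(sqrt(6)), Q(sqrt(69)), Q(sqrt(414)) are distinct degree-2 extensions, so [K:Q] = 4 (Klein four Galois group).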